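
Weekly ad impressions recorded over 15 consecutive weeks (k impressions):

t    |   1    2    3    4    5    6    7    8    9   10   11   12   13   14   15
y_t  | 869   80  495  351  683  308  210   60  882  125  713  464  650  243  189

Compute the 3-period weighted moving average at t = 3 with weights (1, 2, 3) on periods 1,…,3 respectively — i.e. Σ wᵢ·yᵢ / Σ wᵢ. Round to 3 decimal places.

419.000

Weighted sum: 1·869 + 2·80 + 3·495 = 869 + 160 + 1485 = 2514
Weight total: 1 + 2 + 3 = 6
WMA = 2514 / 6 = 419.000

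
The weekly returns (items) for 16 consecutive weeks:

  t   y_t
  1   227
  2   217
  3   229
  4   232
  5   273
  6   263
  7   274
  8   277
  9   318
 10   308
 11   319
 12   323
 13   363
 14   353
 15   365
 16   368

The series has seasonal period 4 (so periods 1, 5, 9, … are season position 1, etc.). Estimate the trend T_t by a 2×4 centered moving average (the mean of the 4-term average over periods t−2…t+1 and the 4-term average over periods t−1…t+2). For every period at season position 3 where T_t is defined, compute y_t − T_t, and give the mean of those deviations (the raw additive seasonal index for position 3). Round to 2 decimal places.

Season position 3 occurs at t = 3, 7, 11 (where T_t is defined).
t=3: T_3 = 232.0000; y_3 − T_3 = 229 − 232.0000 = -3.0000
t=7: T_7 = 277.3750; y_7 − T_7 = 274 − 277.3750 = -3.3750
t=11: T_11 = 322.6250; y_11 − T_11 = 319 − 322.6250 = -3.6250
Mean deviation: (-3.0000 + -3.3750 + -3.6250) / 3 = -3.33

-3.33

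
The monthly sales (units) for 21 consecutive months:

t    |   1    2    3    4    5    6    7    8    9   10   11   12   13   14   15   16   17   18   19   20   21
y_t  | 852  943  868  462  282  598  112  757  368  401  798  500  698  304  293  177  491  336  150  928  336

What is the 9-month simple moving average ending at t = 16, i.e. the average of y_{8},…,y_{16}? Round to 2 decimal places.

477.33

Sum of periods 8–16: 757 + 368 + 401 + 798 + 500 + 698 + 304 + 293 + 177 = 4296
Divide by 9: 4296 / 9 = 477.33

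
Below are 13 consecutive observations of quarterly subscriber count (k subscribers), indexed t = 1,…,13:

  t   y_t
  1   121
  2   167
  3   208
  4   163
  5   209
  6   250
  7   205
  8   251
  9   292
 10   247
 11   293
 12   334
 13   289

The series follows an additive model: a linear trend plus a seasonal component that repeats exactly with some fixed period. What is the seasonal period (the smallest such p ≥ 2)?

First differences y_{t+1} − y_t: 46, 41, -45, 46, 41, -45, 46, 41, …
The difference pattern repeats every 3 terms and not for any smaller step, so p = 3.

3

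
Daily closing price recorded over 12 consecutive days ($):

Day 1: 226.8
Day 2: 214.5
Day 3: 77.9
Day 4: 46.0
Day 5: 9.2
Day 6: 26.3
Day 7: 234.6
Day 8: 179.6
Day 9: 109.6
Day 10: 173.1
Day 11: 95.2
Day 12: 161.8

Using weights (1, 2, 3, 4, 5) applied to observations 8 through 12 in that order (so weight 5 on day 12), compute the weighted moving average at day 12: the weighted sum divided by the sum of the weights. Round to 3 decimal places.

Weighted sum: 1·179.6 + 2·109.6 + 3·173.1 + 4·95.2 + 5·161.8 = 179.6 + 219.2 + 519.3 + 380.8 + 809.0 = 2107.9
Weight total: 1 + 2 + 3 + 4 + 5 = 15
WMA = 2107.9 / 15 = 140.527

140.527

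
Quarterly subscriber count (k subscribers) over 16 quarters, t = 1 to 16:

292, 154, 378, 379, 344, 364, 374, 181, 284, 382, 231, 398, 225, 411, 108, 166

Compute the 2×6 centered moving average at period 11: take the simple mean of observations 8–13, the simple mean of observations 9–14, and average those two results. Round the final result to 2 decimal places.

Sum over 8–13: 181 + 284 + 382 + 231 + 398 + 225 = 1701
Sum over 9–14: 284 + 382 + 231 + 398 + 225 + 411 = 1931
CMA at t=11 = (1701 + 1931) / (2·6) = 3632 / 12 = 302.67

302.67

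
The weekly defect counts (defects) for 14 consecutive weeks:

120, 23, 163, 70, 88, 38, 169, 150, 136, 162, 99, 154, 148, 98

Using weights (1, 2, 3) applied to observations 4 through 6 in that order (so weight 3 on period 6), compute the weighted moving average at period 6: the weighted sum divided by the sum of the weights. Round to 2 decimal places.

Weighted sum: 1·70 + 2·88 + 3·38 = 70 + 176 + 114 = 360
Weight total: 1 + 2 + 3 = 6
WMA = 360 / 6 = 60.00

60.00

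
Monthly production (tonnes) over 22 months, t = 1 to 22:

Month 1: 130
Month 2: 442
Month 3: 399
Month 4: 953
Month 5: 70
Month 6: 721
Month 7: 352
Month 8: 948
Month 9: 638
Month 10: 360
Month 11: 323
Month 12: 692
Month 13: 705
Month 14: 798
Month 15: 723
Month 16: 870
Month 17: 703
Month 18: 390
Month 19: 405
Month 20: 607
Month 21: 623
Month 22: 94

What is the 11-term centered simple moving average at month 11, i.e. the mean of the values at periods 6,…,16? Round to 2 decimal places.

Sum of periods 6–16: 721 + 352 + 948 + 638 + 360 + 323 + 692 + 705 + 798 + 723 + 870 = 7130
Divide by 11: 7130 / 11 = 648.18

648.18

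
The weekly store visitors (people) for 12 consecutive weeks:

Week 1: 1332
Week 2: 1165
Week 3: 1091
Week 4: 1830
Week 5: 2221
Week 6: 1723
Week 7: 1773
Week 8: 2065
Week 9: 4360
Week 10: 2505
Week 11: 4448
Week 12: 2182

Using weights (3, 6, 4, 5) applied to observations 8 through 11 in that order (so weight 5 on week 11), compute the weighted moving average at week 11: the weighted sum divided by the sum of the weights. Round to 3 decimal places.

Weighted sum: 3·2065 + 6·4360 + 4·2505 + 5·4448 = 6195 + 26160 + 10020 + 22240 = 64615
Weight total: 3 + 6 + 4 + 5 = 18
WMA = 64615 / 18 = 3589.722

3589.722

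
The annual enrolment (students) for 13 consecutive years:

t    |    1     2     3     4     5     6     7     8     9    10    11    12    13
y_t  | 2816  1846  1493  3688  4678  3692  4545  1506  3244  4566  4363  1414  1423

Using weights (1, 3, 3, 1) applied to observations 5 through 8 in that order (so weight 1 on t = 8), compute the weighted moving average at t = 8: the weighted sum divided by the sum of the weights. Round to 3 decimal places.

3861.875

Weighted sum: 1·4678 + 3·3692 + 3·4545 + 1·1506 = 4678 + 11076 + 13635 + 1506 = 30895
Weight total: 1 + 3 + 3 + 1 = 8
WMA = 30895 / 8 = 3861.875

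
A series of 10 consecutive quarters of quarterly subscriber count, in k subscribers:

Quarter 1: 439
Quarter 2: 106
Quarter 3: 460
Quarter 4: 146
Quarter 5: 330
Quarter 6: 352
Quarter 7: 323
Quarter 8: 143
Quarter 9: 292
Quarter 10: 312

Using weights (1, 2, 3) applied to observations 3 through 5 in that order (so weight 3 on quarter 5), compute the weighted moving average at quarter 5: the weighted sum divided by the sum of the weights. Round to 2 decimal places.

Weighted sum: 1·460 + 2·146 + 3·330 = 460 + 292 + 990 = 1742
Weight total: 1 + 2 + 3 = 6
WMA = 1742 / 6 = 290.33

290.33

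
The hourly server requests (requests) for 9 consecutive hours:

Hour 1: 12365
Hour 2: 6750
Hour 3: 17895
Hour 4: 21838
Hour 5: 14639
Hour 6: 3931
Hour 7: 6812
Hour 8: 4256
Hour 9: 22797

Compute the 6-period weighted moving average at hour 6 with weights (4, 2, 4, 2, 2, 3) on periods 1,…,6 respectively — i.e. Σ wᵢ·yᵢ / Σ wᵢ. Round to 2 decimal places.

Weighted sum: 4·12365 + 2·6750 + 4·17895 + 2·21838 + 2·14639 + 3·3931 = 49460 + 13500 + 71580 + 43676 + 29278 + 11793 = 219287
Weight total: 4 + 2 + 4 + 2 + 2 + 3 = 17
WMA = 219287 / 17 = 12899.24

12899.24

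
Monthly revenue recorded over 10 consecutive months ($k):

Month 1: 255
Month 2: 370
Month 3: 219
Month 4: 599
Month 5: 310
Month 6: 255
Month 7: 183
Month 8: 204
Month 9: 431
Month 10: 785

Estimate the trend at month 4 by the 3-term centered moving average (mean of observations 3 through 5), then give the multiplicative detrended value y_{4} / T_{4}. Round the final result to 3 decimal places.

Trend T_4 = (219 + 599 + 310) / 3 = 1128/3 = 376.00000
Ratio to trend: 599 / 376.00000 = 1.593

1.593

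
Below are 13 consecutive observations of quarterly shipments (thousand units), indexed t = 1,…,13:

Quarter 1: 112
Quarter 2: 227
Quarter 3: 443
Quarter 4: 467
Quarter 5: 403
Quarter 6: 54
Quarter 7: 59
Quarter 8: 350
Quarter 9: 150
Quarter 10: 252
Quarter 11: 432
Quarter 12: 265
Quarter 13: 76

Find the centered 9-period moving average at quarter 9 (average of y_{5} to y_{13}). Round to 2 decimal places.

226.78

Sum of periods 5–13: 403 + 54 + 59 + 350 + 150 + 252 + 432 + 265 + 76 = 2041
Divide by 9: 2041 / 9 = 226.78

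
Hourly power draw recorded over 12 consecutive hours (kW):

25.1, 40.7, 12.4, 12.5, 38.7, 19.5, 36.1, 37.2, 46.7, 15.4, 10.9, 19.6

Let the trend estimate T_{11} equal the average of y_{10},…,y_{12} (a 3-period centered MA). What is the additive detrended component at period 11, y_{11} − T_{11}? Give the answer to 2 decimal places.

-4.40

Trend T_11 = (15.4 + 10.9 + 19.6) / 3 = 45.9/3 = 15.3000
Detrended value: 10.9 − 15.3000 = -4.40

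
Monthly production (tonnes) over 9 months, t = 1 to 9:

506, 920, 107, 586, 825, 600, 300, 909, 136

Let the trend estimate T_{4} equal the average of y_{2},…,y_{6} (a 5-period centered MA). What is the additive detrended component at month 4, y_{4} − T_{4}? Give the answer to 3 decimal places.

Trend T_4 = (920 + 107 + 586 + 825 + 600) / 5 = 3038/5 = 607.60000
Detrended value: 586 − 607.60000 = -21.600

-21.600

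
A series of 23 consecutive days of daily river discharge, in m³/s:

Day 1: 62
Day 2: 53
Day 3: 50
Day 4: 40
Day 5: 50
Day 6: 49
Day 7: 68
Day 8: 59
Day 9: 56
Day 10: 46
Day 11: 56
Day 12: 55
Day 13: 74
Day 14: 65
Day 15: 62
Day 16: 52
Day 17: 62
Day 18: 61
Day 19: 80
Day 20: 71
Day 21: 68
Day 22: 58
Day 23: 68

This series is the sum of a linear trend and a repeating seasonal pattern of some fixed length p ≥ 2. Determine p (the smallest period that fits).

First differences y_{t+1} − y_t: -9, -3, -10, 10, -1, 19, -9, -3, -10, 10, -1, 19, -9, -3, …
The difference pattern repeats every 6 terms and not for any smaller step, so p = 6.

6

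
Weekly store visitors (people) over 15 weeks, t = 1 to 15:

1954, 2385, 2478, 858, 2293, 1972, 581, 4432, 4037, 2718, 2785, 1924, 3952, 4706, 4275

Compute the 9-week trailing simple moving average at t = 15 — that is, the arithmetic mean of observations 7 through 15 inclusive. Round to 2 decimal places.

3267.78

Sum of periods 7–15: 581 + 4432 + 4037 + 2718 + 2785 + 1924 + 3952 + 4706 + 4275 = 29410
Divide by 9: 29410 / 9 = 3267.78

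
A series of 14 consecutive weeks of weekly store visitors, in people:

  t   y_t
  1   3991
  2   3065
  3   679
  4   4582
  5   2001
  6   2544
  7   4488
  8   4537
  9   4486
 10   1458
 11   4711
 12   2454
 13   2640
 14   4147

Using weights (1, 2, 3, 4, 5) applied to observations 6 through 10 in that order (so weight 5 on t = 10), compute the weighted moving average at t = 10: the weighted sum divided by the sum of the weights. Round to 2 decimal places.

Weighted sum: 1·2544 + 2·4488 + 3·4537 + 4·4486 + 5·1458 = 2544 + 8976 + 13611 + 17944 + 7290 = 50365
Weight total: 1 + 2 + 3 + 4 + 5 = 15
WMA = 50365 / 15 = 3357.67

3357.67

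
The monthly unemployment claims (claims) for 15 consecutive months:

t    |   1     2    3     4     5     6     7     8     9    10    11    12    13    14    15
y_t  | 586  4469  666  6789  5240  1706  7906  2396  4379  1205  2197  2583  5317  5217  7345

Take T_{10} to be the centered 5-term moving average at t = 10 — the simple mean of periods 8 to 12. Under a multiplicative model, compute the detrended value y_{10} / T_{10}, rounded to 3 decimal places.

Trend T_10 = (2396 + 4379 + 1205 + 2197 + 2583) / 5 = 12760/5 = 2552.00000
Ratio to trend: 1205 / 2552.00000 = 0.472

0.472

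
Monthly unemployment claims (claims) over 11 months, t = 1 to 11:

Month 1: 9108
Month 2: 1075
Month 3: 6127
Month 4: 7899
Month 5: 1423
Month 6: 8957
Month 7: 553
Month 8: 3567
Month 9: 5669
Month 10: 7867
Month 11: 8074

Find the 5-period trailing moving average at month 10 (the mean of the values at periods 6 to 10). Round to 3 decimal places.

5322.600

Sum of periods 6–10: 8957 + 553 + 3567 + 5669 + 7867 = 26613
Divide by 5: 26613 / 5 = 5322.600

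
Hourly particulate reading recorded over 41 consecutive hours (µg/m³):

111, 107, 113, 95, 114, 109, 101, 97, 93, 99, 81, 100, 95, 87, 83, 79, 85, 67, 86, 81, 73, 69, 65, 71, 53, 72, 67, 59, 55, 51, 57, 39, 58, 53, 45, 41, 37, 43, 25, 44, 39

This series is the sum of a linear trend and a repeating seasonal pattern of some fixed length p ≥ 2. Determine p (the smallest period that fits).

7

First differences y_{t+1} − y_t: -4, 6, -18, 19, -5, -8, -4, -4, 6, -18, 19, -5, -8, -4, -4, 6, …
The difference pattern repeats every 7 terms and not for any smaller step, so p = 7.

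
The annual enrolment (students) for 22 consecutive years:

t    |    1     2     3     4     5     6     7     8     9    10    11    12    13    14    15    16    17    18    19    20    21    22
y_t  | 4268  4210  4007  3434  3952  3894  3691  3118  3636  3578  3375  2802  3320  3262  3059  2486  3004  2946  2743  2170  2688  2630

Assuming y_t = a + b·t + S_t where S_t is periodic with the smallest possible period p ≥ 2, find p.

First differences y_{t+1} − y_t: -58, -203, -573, 518, -58, -203, -573, 518, -58, -203, …
The difference pattern repeats every 4 terms and not for any smaller step, so p = 4.

4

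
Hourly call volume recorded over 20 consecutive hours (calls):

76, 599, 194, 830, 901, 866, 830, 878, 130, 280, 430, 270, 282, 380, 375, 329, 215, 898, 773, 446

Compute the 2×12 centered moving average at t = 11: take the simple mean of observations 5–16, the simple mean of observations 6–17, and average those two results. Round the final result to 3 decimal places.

467.333

Sum over 5–16: 901 + 866 + 830 + 878 + 130 + 280 + 430 + 270 + 282 + 380 + 375 + 329 = 5951
Sum over 6–17: 866 + 830 + 878 + 130 + 280 + 430 + 270 + 282 + 380 + 375 + 329 + 215 = 5265
CMA at t=11 = (5951 + 5265) / (2·12) = 11216 / 24 = 467.333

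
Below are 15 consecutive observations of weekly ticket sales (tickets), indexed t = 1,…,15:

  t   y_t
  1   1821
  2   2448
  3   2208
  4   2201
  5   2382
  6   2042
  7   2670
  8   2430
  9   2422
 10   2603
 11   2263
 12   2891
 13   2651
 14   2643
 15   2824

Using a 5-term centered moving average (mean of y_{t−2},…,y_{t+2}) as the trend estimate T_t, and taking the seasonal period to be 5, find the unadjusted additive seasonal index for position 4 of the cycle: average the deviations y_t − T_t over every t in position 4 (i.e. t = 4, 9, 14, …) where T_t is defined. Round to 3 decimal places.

-55.400

Season position 4 occurs at t = 4, 9 (where T_t is defined).
t=4: T_4 = 2256.20000; y_4 − T_4 = 2201 − 2256.20000 = -55.20000
t=9: T_9 = 2477.60000; y_9 − T_9 = 2422 − 2477.60000 = -55.60000
Mean deviation: (-55.20000 + -55.60000) / 2 = -55.400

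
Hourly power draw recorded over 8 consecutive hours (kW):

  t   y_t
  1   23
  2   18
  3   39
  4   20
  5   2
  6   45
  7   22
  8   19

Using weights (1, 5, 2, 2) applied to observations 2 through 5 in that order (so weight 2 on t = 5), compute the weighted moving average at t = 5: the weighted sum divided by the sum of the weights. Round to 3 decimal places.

25.700

Weighted sum: 1·18 + 5·39 + 2·20 + 2·2 = 18 + 195 + 40 + 4 = 257
Weight total: 1 + 5 + 2 + 2 = 10
WMA = 257 / 10 = 25.700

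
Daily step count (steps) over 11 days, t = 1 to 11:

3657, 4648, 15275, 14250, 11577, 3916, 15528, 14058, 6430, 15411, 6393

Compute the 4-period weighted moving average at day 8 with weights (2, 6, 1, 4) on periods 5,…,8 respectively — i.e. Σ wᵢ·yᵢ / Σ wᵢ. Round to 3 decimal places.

Weighted sum: 2·11577 + 6·3916 + 1·15528 + 4·14058 = 23154 + 23496 + 15528 + 56232 = 118410
Weight total: 2 + 6 + 1 + 4 = 13
WMA = 118410 / 13 = 9108.462

9108.462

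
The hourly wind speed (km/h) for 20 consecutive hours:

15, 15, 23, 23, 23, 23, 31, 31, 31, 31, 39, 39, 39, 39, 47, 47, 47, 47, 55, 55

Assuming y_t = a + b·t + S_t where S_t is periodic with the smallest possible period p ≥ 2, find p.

First differences y_{t+1} − y_t: 0, 8, 0, 0, 0, 8, 0, 0, 0, 8, …
The difference pattern repeats every 4 terms and not for any smaller step, so p = 4.

4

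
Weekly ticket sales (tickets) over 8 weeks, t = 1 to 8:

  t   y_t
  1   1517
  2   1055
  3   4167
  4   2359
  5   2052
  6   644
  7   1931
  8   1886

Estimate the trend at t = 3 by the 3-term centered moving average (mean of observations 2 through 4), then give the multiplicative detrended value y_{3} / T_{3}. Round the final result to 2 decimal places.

Trend T_3 = (1055 + 4167 + 2359) / 3 = 7581/3 = 2527.0000
Ratio to trend: 4167 / 2527.0000 = 1.65

1.65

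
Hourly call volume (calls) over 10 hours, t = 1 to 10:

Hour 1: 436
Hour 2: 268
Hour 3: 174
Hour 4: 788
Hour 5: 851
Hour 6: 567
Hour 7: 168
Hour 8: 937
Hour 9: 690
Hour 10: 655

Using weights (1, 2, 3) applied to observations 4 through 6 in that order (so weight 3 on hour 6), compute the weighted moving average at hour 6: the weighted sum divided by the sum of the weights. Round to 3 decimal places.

698.500

Weighted sum: 1·788 + 2·851 + 3·567 = 788 + 1702 + 1701 = 4191
Weight total: 1 + 2 + 3 = 6
WMA = 4191 / 6 = 698.500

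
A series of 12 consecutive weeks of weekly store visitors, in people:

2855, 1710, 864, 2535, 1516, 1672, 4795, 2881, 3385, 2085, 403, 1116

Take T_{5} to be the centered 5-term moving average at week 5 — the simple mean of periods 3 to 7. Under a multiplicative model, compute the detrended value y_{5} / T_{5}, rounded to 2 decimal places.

0.67

Trend T_5 = (864 + 2535 + 1516 + 1672 + 4795) / 5 = 11382/5 = 2276.4000
Ratio to trend: 1516 / 2276.4000 = 0.67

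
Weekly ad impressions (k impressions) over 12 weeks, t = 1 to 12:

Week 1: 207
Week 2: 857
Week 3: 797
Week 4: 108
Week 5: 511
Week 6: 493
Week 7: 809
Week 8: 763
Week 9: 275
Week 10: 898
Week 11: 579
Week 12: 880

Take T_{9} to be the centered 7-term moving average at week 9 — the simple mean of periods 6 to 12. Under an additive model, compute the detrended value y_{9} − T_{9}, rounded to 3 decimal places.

Trend T_9 = (493 + 809 + 763 + 275 + 898 + 579 + 880) / 7 = 4697/7 = 671.00000
Detrended value: 275 − 671.00000 = -396.000

-396.000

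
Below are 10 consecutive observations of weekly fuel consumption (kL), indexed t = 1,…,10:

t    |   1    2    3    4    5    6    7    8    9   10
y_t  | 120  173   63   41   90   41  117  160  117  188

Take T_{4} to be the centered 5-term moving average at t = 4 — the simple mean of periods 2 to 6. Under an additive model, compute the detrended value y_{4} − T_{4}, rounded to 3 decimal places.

-40.600

Trend T_4 = (173 + 63 + 41 + 90 + 41) / 5 = 408/5 = 81.60000
Detrended value: 41 − 81.60000 = -40.600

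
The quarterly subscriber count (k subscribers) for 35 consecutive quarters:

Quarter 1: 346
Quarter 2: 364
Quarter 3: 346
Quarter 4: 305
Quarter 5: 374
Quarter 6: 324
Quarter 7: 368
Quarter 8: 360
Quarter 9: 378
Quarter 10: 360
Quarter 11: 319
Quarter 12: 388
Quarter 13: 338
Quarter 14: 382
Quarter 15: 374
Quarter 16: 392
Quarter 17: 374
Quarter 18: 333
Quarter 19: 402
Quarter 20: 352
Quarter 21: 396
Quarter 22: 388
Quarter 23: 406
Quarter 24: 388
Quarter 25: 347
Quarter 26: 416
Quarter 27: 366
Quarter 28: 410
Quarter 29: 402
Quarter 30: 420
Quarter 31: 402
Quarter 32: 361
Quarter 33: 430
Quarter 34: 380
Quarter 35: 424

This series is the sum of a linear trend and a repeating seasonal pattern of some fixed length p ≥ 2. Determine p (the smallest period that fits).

First differences y_{t+1} − y_t: 18, -18, -41, 69, -50, 44, -8, 18, -18, -41, 69, -50, 44, -8, 18, -18, …
The difference pattern repeats every 7 terms and not for any smaller step, so p = 7.

7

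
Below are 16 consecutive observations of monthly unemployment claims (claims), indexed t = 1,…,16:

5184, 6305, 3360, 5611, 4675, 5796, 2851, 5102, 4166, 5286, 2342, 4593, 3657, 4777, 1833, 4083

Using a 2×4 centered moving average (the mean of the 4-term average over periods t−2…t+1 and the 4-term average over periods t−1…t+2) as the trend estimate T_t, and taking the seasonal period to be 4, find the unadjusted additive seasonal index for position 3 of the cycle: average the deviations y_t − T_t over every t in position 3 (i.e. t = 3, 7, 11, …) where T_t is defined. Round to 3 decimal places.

Season position 3 occurs at t = 3, 7, 11 (where T_t is defined).
t=3: T_3 = 5051.37500; y_3 − T_3 = 3360 − 5051.37500 = -1691.37500
t=7: T_7 = 4542.37500; y_7 − T_7 = 2851 − 4542.37500 = -1691.37500
t=11: T_11 = 4033.12500; y_11 − T_11 = 2342 − 4033.12500 = -1691.12500
Mean deviation: (-1691.37500 + -1691.37500 + -1691.12500) / 3 = -1691.292

-1691.292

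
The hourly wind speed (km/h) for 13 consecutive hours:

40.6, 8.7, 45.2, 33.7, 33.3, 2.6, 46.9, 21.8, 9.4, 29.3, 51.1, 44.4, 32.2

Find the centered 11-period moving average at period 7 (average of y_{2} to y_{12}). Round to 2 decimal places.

29.67

Sum of periods 2–12: 8.7 + 45.2 + 33.7 + 33.3 + 2.6 + 46.9 + 21.8 + 9.4 + 29.3 + 51.1 + 44.4 = 326.4
Divide by 11: 326.4 / 11 = 29.67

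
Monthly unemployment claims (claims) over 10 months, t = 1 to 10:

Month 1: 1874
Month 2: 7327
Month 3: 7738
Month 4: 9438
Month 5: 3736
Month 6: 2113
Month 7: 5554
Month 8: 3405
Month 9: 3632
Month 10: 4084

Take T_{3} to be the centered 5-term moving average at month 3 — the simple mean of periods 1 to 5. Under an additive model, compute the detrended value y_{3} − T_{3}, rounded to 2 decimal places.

Trend T_3 = (1874 + 7327 + 7738 + 9438 + 3736) / 5 = 30113/5 = 6022.6000
Detrended value: 7738 − 6022.6000 = 1715.40

1715.40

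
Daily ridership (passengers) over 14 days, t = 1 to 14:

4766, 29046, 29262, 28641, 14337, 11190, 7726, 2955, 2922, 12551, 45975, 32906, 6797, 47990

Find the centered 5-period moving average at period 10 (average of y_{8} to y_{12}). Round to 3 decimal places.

19461.800

Sum of periods 8–12: 2955 + 2922 + 12551 + 45975 + 32906 = 97309
Divide by 5: 97309 / 5 = 19461.800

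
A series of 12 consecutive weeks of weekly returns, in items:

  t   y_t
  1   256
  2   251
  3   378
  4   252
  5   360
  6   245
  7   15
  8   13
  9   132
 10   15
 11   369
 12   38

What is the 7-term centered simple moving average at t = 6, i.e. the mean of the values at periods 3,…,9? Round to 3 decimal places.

199.286

Sum of periods 3–9: 378 + 252 + 360 + 245 + 15 + 13 + 132 = 1395
Divide by 7: 1395 / 7 = 199.286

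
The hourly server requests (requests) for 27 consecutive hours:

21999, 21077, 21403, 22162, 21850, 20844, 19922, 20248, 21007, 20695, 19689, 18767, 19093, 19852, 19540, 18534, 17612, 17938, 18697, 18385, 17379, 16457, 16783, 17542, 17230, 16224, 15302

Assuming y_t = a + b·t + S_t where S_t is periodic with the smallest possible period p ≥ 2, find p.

5

First differences y_{t+1} − y_t: -922, 326, 759, -312, -1006, -922, 326, 759, -312, -1006, -922, 326, …
The difference pattern repeats every 5 terms and not for any smaller step, so p = 5.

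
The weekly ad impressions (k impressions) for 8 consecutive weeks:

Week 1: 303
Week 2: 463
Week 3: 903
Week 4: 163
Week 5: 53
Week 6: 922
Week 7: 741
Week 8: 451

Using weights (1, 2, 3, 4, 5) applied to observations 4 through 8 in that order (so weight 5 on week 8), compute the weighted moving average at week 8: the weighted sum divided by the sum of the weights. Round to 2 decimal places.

550.27

Weighted sum: 1·163 + 2·53 + 3·922 + 4·741 + 5·451 = 163 + 106 + 2766 + 2964 + 2255 = 8254
Weight total: 1 + 2 + 3 + 4 + 5 = 15
WMA = 8254 / 15 = 550.27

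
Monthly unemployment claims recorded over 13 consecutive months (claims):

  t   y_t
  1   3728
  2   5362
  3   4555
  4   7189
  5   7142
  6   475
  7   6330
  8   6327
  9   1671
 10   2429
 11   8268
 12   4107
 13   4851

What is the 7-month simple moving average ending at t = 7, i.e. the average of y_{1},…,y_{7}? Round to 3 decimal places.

4968.714

Sum of periods 1–7: 3728 + 5362 + 4555 + 7189 + 7142 + 475 + 6330 = 34781
Divide by 7: 34781 / 7 = 4968.714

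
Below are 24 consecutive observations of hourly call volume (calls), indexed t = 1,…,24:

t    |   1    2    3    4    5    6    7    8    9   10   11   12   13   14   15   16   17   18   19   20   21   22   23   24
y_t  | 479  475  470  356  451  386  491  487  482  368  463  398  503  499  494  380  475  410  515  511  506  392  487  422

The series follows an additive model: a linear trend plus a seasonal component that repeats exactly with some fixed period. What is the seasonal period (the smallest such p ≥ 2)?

First differences y_{t+1} − y_t: -4, -5, -114, 95, -65, 105, -4, -5, -114, 95, -65, 105, -4, -5, …
The difference pattern repeats every 6 terms and not for any smaller step, so p = 6.

6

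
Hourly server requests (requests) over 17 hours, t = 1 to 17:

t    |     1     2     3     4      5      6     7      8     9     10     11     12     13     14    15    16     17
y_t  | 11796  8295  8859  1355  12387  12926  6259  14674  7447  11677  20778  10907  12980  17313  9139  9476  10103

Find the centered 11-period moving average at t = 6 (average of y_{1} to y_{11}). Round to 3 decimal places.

Sum of periods 1–11: 11796 + 8295 + 8859 + 1355 + 12387 + 12926 + 6259 + 14674 + 7447 + 11677 + 20778 = 116453
Divide by 11: 116453 / 11 = 10586.636

10586.636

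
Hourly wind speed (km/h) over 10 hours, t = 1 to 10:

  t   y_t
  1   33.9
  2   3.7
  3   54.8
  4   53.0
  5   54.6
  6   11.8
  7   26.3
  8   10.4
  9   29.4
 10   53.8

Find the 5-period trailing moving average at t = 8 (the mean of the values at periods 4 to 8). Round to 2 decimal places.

31.22

Sum of periods 4–8: 53.0 + 54.6 + 11.8 + 26.3 + 10.4 = 156.1
Divide by 5: 156.1 / 5 = 31.22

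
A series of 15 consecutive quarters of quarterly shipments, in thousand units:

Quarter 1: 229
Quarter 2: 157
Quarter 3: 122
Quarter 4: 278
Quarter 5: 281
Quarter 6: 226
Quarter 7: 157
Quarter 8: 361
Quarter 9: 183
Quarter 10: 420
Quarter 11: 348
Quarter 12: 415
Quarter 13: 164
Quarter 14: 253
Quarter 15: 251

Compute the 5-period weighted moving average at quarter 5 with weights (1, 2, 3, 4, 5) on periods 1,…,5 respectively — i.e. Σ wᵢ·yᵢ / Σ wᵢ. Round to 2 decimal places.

228.40

Weighted sum: 1·229 + 2·157 + 3·122 + 4·278 + 5·281 = 229 + 314 + 366 + 1112 + 1405 = 3426
Weight total: 1 + 2 + 3 + 4 + 5 = 15
WMA = 3426 / 15 = 228.40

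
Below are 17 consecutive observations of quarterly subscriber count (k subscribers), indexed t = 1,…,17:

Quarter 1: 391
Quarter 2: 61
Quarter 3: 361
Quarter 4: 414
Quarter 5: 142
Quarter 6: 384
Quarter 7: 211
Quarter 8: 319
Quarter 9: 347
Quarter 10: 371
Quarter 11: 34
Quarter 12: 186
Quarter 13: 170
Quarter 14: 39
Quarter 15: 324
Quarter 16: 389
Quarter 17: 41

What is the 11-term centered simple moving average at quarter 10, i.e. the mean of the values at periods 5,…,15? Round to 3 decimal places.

Sum of periods 5–15: 142 + 384 + 211 + 319 + 347 + 371 + 34 + 186 + 170 + 39 + 324 = 2527
Divide by 11: 2527 / 11 = 229.727

229.727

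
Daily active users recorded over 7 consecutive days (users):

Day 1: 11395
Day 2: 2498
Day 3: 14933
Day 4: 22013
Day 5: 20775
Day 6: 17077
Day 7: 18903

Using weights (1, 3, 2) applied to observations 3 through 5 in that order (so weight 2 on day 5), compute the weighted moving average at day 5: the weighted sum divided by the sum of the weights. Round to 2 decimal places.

20420.33

Weighted sum: 1·14933 + 3·22013 + 2·20775 = 14933 + 66039 + 41550 = 122522
Weight total: 1 + 3 + 2 = 6
WMA = 122522 / 6 = 20420.33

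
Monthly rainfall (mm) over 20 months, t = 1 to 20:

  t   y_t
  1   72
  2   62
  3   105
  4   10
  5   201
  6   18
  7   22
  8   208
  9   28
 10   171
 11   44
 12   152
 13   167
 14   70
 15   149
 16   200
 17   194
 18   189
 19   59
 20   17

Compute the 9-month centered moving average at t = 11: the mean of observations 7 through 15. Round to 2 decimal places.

Sum of periods 7–15: 22 + 208 + 28 + 171 + 44 + 152 + 167 + 70 + 149 = 1011
Divide by 9: 1011 / 9 = 112.33

112.33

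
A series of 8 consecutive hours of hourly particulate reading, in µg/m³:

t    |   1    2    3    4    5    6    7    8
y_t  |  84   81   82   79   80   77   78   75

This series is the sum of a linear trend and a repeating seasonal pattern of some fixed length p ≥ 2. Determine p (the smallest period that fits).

First differences y_{t+1} − y_t: -3, 1, -3, 1, -3, 1, …
The difference pattern repeats every 2 terms and not for any smaller step, so p = 2.

2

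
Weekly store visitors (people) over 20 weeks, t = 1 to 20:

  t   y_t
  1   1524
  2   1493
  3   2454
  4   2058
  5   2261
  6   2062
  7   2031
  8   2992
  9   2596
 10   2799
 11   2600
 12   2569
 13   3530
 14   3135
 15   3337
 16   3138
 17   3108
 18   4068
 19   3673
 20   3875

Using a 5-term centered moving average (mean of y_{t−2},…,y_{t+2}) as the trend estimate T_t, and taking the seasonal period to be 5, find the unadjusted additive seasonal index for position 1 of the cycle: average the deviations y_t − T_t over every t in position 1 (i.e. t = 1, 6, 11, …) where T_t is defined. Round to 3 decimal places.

Season position 1 occurs at t = 6, 11, 16 (where T_t is defined).
t=6: T_6 = 2280.80000; y_6 − T_6 = 2062 − 2280.80000 = -218.80000
t=11: T_11 = 2818.80000; y_11 − T_11 = 2600 − 2818.80000 = -218.80000
t=16: T_16 = 3357.20000; y_16 − T_16 = 3138 − 3357.20000 = -219.20000
Mean deviation: (-218.80000 + -218.80000 + -219.20000) / 3 = -218.933

-218.933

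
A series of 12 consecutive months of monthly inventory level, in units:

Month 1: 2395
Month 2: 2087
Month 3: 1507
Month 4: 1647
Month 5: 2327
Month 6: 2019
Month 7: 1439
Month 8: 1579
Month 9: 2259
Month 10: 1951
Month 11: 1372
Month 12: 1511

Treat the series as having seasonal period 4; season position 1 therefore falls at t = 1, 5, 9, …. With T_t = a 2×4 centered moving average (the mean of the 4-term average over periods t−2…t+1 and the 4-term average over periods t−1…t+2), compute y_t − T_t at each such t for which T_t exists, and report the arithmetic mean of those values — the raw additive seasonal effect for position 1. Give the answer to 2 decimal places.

Season position 1 occurs at t = 5, 9 (where T_t is defined).
t=5: T_5 = 1866.5000; y_5 − T_5 = 2327 − 1866.5000 = 460.5000
t=9: T_9 = 1798.6250; y_9 − T_9 = 2259 − 1798.6250 = 460.3750
Mean deviation: (460.5000 + 460.3750) / 2 = 460.44

460.44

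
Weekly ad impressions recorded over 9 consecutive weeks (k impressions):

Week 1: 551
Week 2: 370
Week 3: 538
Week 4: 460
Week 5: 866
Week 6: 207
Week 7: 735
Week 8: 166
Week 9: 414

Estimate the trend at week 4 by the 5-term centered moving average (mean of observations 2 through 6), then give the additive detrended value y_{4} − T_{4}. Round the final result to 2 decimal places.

-28.20

Trend T_4 = (370 + 538 + 460 + 866 + 207) / 5 = 2441/5 = 488.2000
Detrended value: 460 − 488.2000 = -28.20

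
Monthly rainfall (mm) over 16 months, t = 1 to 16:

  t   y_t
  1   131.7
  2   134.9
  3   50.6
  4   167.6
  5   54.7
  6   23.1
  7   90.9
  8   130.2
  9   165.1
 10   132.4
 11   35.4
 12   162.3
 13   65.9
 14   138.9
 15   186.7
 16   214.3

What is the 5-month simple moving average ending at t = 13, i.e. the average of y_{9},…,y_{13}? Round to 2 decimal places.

112.22

Sum of periods 9–13: 165.1 + 132.4 + 35.4 + 162.3 + 65.9 = 561.1
Divide by 5: 561.1 / 5 = 112.22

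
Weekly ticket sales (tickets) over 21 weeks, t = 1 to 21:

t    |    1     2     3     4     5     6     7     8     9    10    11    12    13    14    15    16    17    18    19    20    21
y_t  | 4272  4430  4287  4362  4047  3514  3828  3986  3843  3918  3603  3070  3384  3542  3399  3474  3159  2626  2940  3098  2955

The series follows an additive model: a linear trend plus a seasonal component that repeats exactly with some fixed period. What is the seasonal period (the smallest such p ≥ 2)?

6

First differences y_{t+1} − y_t: 158, -143, 75, -315, -533, 314, 158, -143, 75, -315, -533, 314, 158, -143, …
The difference pattern repeats every 6 terms and not for any smaller step, so p = 6.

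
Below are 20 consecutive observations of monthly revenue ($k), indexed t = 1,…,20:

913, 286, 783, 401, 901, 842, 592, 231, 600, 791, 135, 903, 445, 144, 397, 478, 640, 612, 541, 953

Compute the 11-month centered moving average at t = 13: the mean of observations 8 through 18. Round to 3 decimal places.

Sum of periods 8–18: 231 + 600 + 791 + 135 + 903 + 445 + 144 + 397 + 478 + 640 + 612 = 5376
Divide by 11: 5376 / 11 = 488.727

488.727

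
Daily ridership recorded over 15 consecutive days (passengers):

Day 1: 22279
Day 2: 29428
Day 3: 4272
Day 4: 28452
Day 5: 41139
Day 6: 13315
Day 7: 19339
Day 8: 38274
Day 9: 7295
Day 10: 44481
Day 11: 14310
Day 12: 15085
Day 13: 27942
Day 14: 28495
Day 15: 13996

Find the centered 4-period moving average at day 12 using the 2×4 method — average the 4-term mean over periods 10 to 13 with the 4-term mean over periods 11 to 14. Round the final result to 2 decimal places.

Sum over 10–13: 44481 + 14310 + 15085 + 27942 = 101818
Sum over 11–14: 14310 + 15085 + 27942 + 28495 = 85832
CMA at t=12 = (101818 + 85832) / (2·4) = 187650 / 8 = 23456.25

23456.25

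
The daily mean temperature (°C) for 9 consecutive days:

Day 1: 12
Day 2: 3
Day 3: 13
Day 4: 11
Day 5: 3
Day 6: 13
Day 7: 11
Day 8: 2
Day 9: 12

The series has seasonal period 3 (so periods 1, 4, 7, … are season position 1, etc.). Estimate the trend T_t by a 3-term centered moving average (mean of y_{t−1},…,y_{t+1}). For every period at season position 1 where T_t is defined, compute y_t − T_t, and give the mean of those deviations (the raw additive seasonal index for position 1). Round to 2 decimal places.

2.17

Season position 1 occurs at t = 4, 7 (where T_t is defined).
t=4: T_4 = 9.0000; y_4 − T_4 = 11 − 9.0000 = 2.0000
t=7: T_7 = 8.6667; y_7 − T_7 = 11 − 8.6667 = 2.3333
Mean deviation: (2.0000 + 2.3333) / 2 = 2.17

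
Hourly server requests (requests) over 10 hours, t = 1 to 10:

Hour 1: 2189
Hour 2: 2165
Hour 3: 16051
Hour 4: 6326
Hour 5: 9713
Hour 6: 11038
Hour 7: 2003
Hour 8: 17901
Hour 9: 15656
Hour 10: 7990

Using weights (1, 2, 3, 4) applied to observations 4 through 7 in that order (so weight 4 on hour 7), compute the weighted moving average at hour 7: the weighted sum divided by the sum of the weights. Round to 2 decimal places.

6687.80

Weighted sum: 1·6326 + 2·9713 + 3·11038 + 4·2003 = 6326 + 19426 + 33114 + 8012 = 66878
Weight total: 1 + 2 + 3 + 4 = 10
WMA = 66878 / 10 = 6687.80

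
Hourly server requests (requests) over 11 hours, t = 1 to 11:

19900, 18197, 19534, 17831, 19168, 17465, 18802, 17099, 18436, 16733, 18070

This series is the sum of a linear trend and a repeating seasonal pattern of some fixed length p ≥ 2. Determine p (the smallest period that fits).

First differences y_{t+1} − y_t: -1703, 1337, -1703, 1337, -1703, 1337, …
The difference pattern repeats every 2 terms and not for any smaller step, so p = 2.

2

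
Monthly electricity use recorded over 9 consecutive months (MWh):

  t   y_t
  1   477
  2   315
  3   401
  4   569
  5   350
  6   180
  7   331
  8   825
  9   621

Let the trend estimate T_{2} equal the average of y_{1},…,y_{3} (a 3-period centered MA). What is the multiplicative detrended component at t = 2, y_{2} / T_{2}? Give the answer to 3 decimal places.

0.792

Trend T_2 = (477 + 315 + 401) / 3 = 1193/3 = 397.66667
Ratio to trend: 315 / 397.66667 = 0.792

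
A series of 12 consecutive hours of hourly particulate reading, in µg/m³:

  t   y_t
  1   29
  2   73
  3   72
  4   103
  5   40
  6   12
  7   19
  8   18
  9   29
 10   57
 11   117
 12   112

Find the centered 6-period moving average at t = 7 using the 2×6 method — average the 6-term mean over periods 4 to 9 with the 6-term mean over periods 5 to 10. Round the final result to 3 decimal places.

33.000

Sum over 4–9: 103 + 40 + 12 + 19 + 18 + 29 = 221
Sum over 5–10: 40 + 12 + 19 + 18 + 29 + 57 = 175
CMA at t=7 = (221 + 175) / (2·6) = 396 / 12 = 33.000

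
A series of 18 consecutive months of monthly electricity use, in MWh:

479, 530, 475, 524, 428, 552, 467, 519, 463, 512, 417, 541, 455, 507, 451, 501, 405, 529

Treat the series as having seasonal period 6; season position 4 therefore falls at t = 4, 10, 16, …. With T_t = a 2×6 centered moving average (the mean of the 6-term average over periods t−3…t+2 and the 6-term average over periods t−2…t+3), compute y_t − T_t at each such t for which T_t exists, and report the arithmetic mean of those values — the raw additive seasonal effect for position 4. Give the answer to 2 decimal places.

Season position 4 occurs at t = 4, 10 (where T_t is defined).
t=4: T_4 = 497.0000; y_4 − T_4 = 524 − 497.0000 = 27.0000
t=10: T_10 = 485.5000; y_10 − T_10 = 512 − 485.5000 = 26.5000
Mean deviation: (27.0000 + 26.5000) / 2 = 26.75

26.75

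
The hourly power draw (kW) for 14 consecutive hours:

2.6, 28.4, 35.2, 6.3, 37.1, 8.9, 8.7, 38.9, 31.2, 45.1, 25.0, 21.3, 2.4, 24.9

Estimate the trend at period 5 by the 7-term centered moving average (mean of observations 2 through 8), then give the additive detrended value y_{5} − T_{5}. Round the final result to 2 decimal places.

Trend T_5 = (28.4 + 35.2 + 6.3 + 37.1 + 8.9 + 8.7 + 38.9) / 7 = 163.5/7 = 23.3571
Detrended value: 37.1 − 23.3571 = 13.74

13.74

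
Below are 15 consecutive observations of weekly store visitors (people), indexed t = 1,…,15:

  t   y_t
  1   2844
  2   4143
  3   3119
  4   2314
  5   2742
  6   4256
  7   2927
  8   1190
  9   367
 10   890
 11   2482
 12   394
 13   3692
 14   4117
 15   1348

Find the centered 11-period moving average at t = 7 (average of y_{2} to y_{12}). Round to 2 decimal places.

Sum of periods 2–12: 4143 + 3119 + 2314 + 2742 + 4256 + 2927 + 1190 + 367 + 890 + 2482 + 394 = 24824
Divide by 11: 24824 / 11 = 2256.73

2256.73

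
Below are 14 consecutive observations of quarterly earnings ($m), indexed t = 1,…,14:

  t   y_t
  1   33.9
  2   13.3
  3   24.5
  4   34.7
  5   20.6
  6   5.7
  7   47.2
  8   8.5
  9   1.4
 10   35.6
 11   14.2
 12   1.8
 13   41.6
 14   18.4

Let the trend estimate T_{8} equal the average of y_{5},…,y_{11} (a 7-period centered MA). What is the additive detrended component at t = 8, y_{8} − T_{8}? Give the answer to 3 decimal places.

Trend T_8 = (20.6 + 5.7 + 47.2 + 8.5 + 1.4 + 35.6 + 14.2) / 7 = 133.2/7 = 19.02857
Detrended value: 8.5 − 19.02857 = -10.529

-10.529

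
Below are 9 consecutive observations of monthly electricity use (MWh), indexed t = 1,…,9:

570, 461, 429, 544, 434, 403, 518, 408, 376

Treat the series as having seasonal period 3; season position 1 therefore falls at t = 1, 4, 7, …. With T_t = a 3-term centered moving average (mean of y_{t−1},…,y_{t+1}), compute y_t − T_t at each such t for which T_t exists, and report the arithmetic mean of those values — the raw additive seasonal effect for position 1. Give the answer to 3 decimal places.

75.000

Season position 1 occurs at t = 4, 7 (where T_t is defined).
t=4: T_4 = 469.00000; y_4 − T_4 = 544 − 469.00000 = 75.00000
t=7: T_7 = 443.00000; y_7 − T_7 = 518 − 443.00000 = 75.00000
Mean deviation: (75.00000 + 75.00000) / 2 = 75.000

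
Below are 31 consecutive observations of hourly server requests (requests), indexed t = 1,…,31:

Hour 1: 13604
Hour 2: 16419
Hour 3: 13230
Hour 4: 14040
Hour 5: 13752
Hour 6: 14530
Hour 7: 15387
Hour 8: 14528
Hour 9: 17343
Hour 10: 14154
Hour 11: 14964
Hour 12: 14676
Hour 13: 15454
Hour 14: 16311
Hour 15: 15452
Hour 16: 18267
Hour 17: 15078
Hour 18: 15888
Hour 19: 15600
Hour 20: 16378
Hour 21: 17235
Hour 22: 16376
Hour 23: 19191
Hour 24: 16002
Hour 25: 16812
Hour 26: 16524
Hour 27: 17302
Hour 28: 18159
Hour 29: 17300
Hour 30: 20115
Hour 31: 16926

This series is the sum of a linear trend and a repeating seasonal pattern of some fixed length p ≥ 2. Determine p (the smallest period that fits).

7

First differences y_{t+1} − y_t: 2815, -3189, 810, -288, 778, 857, -859, 2815, -3189, 810, -288, 778, 857, -859, 2815, -3189, …
The difference pattern repeats every 7 terms and not for any smaller step, so p = 7.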